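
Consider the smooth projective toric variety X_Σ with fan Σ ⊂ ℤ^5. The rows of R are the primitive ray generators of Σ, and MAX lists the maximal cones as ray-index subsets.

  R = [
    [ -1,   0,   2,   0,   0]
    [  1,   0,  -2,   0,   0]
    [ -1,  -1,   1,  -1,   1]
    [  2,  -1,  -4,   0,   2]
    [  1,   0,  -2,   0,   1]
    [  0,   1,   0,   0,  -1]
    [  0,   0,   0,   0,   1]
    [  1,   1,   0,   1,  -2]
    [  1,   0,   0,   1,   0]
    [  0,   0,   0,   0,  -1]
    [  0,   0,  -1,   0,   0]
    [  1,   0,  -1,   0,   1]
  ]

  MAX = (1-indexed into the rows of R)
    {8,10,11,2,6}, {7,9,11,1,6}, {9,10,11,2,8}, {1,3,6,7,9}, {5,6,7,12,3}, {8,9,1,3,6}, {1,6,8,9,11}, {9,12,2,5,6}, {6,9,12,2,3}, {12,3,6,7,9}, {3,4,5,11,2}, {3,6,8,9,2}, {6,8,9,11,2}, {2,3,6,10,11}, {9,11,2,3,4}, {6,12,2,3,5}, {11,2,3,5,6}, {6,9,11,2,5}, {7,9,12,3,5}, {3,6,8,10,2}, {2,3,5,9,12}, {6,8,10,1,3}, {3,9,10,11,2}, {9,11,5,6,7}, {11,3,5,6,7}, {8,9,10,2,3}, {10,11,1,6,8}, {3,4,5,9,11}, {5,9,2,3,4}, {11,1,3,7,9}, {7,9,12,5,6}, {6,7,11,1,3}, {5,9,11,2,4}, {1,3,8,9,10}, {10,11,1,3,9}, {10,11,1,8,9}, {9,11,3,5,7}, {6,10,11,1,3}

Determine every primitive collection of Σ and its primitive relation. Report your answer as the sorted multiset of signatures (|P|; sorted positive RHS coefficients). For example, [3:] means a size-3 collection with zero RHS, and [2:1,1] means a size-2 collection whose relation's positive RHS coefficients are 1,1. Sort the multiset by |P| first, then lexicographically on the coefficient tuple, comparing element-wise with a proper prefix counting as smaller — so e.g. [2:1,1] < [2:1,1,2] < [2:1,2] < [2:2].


22 minimal non-faces of Δ(Σ) (on 12 rays):

  P={1,2}:  v_{1} + v_{2} = 0 — sig = [2:]
  P={7,10}:  v_{7} + v_{10} = 0 — sig = [2:]
  P={1,5}:  v_{1} + v_{5} = v_{7} — sig = [2:1]
  P={2,7}:  v_{2} + v_{7} = v_{5} — sig = [2:1]
  P={5,10}:  v_{5} + v_{10} = v_{2} — sig = [2:1]
  P={11,12}:  v_{11} + v_{12} = v_{5} — sig = [2:1]
  P={4,6}:  v_{4} + v_{6} = v_{2} + v_{5} — sig = [2:1,1]
  P={7,8}:  v_{7} + v_{8} = v_{6} + v_{9} — sig = [2:1,1]
  P={5,8}:  v_{5} + v_{8} = v_{2} + v_{6} + v_{9} — sig = [2:1,1,1]
  P={1,4}:  v_{1} + v_{4} = v_{3} + v_{5} + v_{9} + v_{11} — sig = [2:1,1,1,1]
  P={1,12}:  v_{1} + v_{12} = v_{3} + v_{6} + v_{7} + v_{9} — sig = [2:1,1,1,1]
  P={10,12}:  v_{10} + v_{12} = v_{2} + v_{3} + v_{6} + v_{9} — sig = [2:1,1,1,1]
  P={4,7}:  v_{4} + v_{7} = v_{3} + 2·v_{5} + v_{9} + v_{11} — sig = [2:1,1,1,2]
  P={4,10}:  v_{4} + v_{10} = 2·v_{2} + v_{3} + v_{9} + v_{11} — sig = [2:1,1,1,2]
  P={4,12}:  v_{4} + v_{12} = v_{2} + v_{3} + 2·v_{5} + v_{9} — sig = [2:1,1,1,2]
  P={8,12}:  v_{8} + v_{12} = v_{2} + v_{3} + 2·v_{6} + 2·v_{9} — sig = [2:1,1,2,2]
  P={4,8}:  v_{4} + v_{8} = 2·v_{2} + v_{9} — sig = [2:1,2]
  P={3,8,11}:  v_{3} + v_{8} + v_{11} = v_{10} — sig = [3:1]
  P={6,9,10}:  v_{6} + v_{9} + v_{10} = v_{8} — sig = [3:1]
  P={3,6,9,11}:  v_{3} + v_{6} + v_{9} + v_{11} = 0 — sig = [4:]
  P={3,5,6,9}:  v_{3} + v_{5} + v_{6} + v_{9} = v_{12} — sig = [4:1]
  P={2,3,5,9,11}:  v_{2} + v_{3} + v_{5} + v_{9} + v_{11} = v_{4} — sig = [5:1]

so the primitive-relation signature multiset is
    [2:]
    [2:]
    [2:1]
    [2:1]
    [2:1]
    [2:1]
    [2:1,1]
    [2:1,1]
    [2:1,1,1]
    [2:1,1,1,1]
    [2:1,1,1,1]
    [2:1,1,1,1]
    [2:1,1,1,2]
    [2:1,1,1,2]
    [2:1,1,1,2]
    [2:1,1,2,2]
    [2:1,2]
    [3:1]
    [3:1]
    [4:]
    [4:1]
    [5:1]


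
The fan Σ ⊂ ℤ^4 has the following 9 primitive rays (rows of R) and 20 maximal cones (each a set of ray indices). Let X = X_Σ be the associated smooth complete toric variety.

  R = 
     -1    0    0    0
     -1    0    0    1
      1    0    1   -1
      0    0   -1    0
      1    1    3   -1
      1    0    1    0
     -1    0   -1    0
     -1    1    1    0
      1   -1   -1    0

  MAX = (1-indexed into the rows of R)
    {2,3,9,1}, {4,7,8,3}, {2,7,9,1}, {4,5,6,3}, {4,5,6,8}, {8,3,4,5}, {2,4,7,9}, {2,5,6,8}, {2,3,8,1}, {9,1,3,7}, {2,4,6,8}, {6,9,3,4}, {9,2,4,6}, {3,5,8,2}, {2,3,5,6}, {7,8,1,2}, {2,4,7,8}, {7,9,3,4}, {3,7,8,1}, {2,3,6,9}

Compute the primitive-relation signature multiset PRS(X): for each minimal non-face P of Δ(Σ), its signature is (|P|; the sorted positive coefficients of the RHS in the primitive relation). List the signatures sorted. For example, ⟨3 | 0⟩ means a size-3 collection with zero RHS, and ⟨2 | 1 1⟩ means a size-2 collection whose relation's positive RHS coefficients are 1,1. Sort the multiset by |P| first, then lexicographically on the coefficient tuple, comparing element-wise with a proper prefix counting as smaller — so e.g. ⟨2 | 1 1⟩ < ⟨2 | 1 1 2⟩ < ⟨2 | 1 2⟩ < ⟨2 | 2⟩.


11 collections generate NE(X_Σ); each relation:

  P={6,7}:  v_{6} + v_{7} = 0 — sig = ⟨2 | 0⟩
  P={8,9}:  v_{8} + v_{9} = 0 — sig = ⟨2 | 0⟩
  P={1,4}:  v_{1} + v_{4} = v_{7} — sig = ⟨2 | 1⟩
  P={1,6}:  v_{1} + v_{6} = v_{2} + v_{3} — sig = ⟨2 | 1 1⟩
  P={5,7}:  v_{5} + v_{7} = v_{3} + v_{8} — sig = ⟨2 | 1 1⟩
  P={5,9}:  v_{5} + v_{9} = v_{3} + v_{6} — sig = ⟨2 | 1 1⟩
  P={1,5}:  v_{1} + v_{5} = v_{2} + 2·v_{3} + v_{8} — sig = ⟨2 | 1 1 2⟩
  P={2,3,4}:  v_{2} + v_{3} + v_{4} = 0 — sig = ⟨3 | 0⟩
  P={2,3,7}:  v_{2} + v_{3} + v_{7} = v_{1} — sig = ⟨3 | 1⟩
  P={3,6,8}:  v_{3} + v_{6} + v_{8} = v_{5} — sig = ⟨3 | 1⟩
  P={2,4,5}:  v_{2} + v_{4} + v_{5} = v_{6} + v_{8} — sig = ⟨3 | 1 1⟩

Signatures (|P|; sorted positive RHS coefficients), sorted:
    ⟨2 | 0⟩
    ⟨2 | 0⟩
    ⟨2 | 1⟩
    ⟨2 | 1 1⟩
    ⟨2 | 1 1⟩
    ⟨2 | 1 1⟩
    ⟨2 | 1 1 2⟩
    ⟨3 | 0⟩
    ⟨3 | 1⟩
    ⟨3 | 1⟩
    ⟨3 | 1 1⟩


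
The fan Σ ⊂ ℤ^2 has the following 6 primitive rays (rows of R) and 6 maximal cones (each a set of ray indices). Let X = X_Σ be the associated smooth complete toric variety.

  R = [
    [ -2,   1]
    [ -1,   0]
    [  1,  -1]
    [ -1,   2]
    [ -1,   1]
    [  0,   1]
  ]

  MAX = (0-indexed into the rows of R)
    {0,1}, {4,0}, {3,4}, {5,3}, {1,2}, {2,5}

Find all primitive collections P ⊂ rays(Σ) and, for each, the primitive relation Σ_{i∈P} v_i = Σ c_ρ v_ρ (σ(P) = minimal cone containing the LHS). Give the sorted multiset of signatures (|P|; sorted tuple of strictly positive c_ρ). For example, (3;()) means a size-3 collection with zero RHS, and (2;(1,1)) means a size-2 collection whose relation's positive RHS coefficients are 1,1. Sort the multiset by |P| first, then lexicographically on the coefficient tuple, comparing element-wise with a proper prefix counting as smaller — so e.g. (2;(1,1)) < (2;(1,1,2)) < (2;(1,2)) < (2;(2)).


The 9 primitive collections of Σ (r=6, n=2):

  • {2,4}:  v_{2} + v_{4} = 0  →  sig = (2;())
  • {0,2}:  v_{0} + v_{2} = v_{1}  →  sig = (2;(1))
  • {1,4}:  v_{1} + v_{4} = v_{0}  →  sig = (2;(1))
  • {1,5}:  v_{1} + v_{5} = v_{4}  →  sig = (2;(1))
  • {2,3}:  v_{2} + v_{3} = v_{5}  →  sig = (2;(1))
  • {4,5}:  v_{4} + v_{5} = v_{3}  →  sig = (2;(1))
  • {0,5}:  v_{0} + v_{5} = 2·v_{4}  →  sig = (2;(2))
  • {1,3}:  v_{1} + v_{3} = 2·v_{4}  →  sig = (2;(2))
  • {0,3}:  v_{0} + v_{3} = 3·v_{4}  →  sig = (2;(3))

Sorted signature multiset PRS(X):
{ (2;()),  (2;(1)) ×5,  (2;(2)) ×2,  (2;(3)) }


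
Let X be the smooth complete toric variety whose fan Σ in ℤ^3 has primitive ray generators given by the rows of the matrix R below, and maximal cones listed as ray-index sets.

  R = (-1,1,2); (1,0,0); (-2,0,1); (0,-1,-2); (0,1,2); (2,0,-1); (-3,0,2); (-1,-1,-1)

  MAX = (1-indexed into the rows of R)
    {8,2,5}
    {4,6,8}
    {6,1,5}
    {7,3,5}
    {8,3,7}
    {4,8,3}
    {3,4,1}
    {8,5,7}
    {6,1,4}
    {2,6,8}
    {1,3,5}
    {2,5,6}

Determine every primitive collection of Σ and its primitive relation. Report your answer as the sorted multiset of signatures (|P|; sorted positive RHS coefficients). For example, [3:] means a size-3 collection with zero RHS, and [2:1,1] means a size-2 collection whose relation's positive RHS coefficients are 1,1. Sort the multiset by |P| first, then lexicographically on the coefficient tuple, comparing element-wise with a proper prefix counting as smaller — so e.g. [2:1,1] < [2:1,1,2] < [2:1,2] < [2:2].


Minimal non-faces — 12 found among 8 rays, 12 max cones:

  P={3,6}:  v_{3} + v_{6} = 0 — sig = [2:]
  P={4,5}:  v_{4} + v_{5} = 0 — sig = [2:]
  P={1,2}:  v_{1} + v_{2} = v_{5} — sig = [2:1]
  P={1,8}:  v_{1} + v_{8} = v_{3} — sig = [2:1]
  P={2,3}:  v_{2} + v_{3} = v_{5} + v_{8} — sig = [2:1,1]
  P={2,4}:  v_{2} + v_{4} = v_{6} + v_{8} — sig = [2:1,1]
  P={4,7}:  v_{4} + v_{7} = v_{3} + v_{8} — sig = [2:1,1]
  P={6,7}:  v_{6} + v_{7} = v_{5} + v_{8} — sig = [2:1,1]
  P={1,7}:  v_{1} + v_{7} = 2·v_{3} + v_{5} — sig = [2:1,2]
  P={2,7}:  v_{2} + v_{7} = 2·v_{5} + 2·v_{8} — sig = [2:2,2]
  P={3,5,8}:  v_{3} + v_{5} + v_{8} = v_{7} — sig = [3:1]
  P={5,6,8}:  v_{5} + v_{6} + v_{8} = v_{2} — sig = [3:1]

so the primitive-relation signature multiset is
[[2:], [2:], [2:1], [2:1], [2:1,1], [2:1,1], [2:1,1], [2:1,1], [2:1,2], [2:2,2], [3:1], [3:1]]


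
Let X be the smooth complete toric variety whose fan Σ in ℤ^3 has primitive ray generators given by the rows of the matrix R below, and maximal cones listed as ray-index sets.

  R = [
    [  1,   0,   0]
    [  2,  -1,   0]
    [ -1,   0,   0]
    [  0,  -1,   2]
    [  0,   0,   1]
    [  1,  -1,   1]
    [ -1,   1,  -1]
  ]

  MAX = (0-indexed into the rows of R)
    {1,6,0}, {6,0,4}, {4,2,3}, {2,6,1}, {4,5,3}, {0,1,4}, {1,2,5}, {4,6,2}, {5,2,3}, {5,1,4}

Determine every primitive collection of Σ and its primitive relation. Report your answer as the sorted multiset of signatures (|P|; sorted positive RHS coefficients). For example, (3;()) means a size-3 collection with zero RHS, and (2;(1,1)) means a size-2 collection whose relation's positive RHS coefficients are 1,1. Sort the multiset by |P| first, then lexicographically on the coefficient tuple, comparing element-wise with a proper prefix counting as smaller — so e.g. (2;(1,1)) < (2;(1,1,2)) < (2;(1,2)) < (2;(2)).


Δ(Σ) — 7 vertices, 9 min non-faces:

  • {0,2}:  v_{0} + v_{2} = 0  so sig = (2;())
  • {5,6}:  v_{5} + v_{6} = 0  so sig = (2;())
  • {0,3}:  v_{0} + v_{3} = v_{4} + v_{5}  so sig = (2;(1,1))
  • {0,5}:  v_{0} + v_{5} = v_{1} + v_{4}  so sig = (2;(1,1))
  • {3,6}:  v_{3} + v_{6} = v_{2} + v_{4}  so sig = (2;(1,1))
  • {1,3}:  v_{1} + v_{3} = 2·v_{5}  so sig = (2;(2))
  • {1,2,4}:  v_{1} + v_{2} + v_{4} = v_{5}  so sig = (3;(1))
  • {1,4,6}:  v_{1} + v_{4} + v_{6} = v_{0}  so sig = (3;(1))
  • {2,4,5}:  v_{2} + v_{4} + v_{5} = v_{3}  so sig = (3;(1))

Sorted signature multiset PRS(X):
    |P|=2: 6 collections, coeffs (), (), (1,1), (1,1), (1,1), (2)
    |P|=3: 3 collections, coeffs (1), (1), (1)


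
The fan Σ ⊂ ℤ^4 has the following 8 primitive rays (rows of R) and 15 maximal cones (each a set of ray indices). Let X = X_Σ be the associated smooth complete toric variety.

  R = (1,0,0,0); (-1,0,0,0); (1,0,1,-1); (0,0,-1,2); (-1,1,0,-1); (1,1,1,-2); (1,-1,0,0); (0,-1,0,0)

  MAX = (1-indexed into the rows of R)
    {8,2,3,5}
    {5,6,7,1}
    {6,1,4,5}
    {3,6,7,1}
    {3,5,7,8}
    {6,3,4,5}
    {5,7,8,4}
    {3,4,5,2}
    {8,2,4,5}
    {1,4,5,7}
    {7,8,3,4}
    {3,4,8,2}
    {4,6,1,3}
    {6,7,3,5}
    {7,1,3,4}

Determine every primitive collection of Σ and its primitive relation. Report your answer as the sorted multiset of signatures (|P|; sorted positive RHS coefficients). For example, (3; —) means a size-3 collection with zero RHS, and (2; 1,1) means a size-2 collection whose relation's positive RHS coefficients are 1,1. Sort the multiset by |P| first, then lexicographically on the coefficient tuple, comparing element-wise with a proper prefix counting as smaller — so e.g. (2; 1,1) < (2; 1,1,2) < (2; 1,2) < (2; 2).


Primitive collections (9):

  {1,2}:  v_{1} + v_{2} = 0  →  sig = (2; —)
  {1,8}:  v_{1} + v_{8} = v_{7}  →  sig = (2; 1)
  {2,7}:  v_{2} + v_{7} = v_{8}  →  sig = (2; 1)
  {2,6}:  v_{2} + v_{6} = v_{3} + v_{5}  →  sig = (2; 1,1)
  {6,8}:  v_{6} + v_{8} = v_{3} + v_{5} + v_{7}  →  sig = (2; 1,1,1)
  {1,3,5}:  v_{1} + v_{3} + v_{5} = v_{6}  →  sig = (3; 1)
  {4,6,7}:  v_{4} + v_{6} + v_{7} = 2·v_{1}  →  sig = (3; 2)
  {3,4,5,8}:  v_{3} + v_{4} + v_{5} + v_{8} = 0  →  sig = (4; —)
  {3,4,5,7}:  v_{3} + v_{4} + v_{5} + v_{7} = v_{1}  →  sig = (4; 1)

Signatures (|P|; sorted positive RHS coefficients), sorted:
    |P|=2: 5 collections, coeffs (), (1), (1), (1,1), (1,1,1)
    |P|=3: 2 collections, coeffs (1), (2)
    |P|=4: 2 collections, coeffs (), (1)


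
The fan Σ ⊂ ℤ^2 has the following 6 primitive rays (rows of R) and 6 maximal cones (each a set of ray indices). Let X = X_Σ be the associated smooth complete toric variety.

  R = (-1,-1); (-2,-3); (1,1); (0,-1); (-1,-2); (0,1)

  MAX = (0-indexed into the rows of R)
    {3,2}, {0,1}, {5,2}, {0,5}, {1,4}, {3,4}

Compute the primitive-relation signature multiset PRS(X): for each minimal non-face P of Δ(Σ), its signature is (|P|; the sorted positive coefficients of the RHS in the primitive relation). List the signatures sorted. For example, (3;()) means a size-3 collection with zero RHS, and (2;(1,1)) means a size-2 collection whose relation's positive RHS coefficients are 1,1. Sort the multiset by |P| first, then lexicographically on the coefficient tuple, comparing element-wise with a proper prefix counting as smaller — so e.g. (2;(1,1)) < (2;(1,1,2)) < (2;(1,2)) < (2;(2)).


The 9 primitive collections of Σ (r=6, n=2):

  P = {0,2}:  v_{0} + v_{2} = 0  ⇒ sig = (2;())
  P = {3,5}:  v_{3} + v_{5} = 0  ⇒ sig = (2;())
  P = {0,3}:  v_{0} + v_{3} = v_{4}  ⇒ sig = (2;(1))
  P = {0,4}:  v_{0} + v_{4} = v_{1}  ⇒ sig = (2;(1))
  P = {1,2}:  v_{1} + v_{2} = v_{4}  ⇒ sig = (2;(1))
  P = {2,4}:  v_{2} + v_{4} = v_{3}  ⇒ sig = (2;(1))
  P = {4,5}:  v_{4} + v_{5} = v_{0}  ⇒ sig = (2;(1))
  P = {1,3}:  v_{1} + v_{3} = 2·v_{4}  ⇒ sig = (2;(2))
  P = {1,5}:  v_{1} + v_{5} = 2·v_{0}  ⇒ sig = (2;(2))

Sorted signature multiset PRS(X):
    (2;())
    (2;())
    (2;(1))
    (2;(1))
    (2;(1))
    (2;(1))
    (2;(1))
    (2;(2))
    (2;(2))


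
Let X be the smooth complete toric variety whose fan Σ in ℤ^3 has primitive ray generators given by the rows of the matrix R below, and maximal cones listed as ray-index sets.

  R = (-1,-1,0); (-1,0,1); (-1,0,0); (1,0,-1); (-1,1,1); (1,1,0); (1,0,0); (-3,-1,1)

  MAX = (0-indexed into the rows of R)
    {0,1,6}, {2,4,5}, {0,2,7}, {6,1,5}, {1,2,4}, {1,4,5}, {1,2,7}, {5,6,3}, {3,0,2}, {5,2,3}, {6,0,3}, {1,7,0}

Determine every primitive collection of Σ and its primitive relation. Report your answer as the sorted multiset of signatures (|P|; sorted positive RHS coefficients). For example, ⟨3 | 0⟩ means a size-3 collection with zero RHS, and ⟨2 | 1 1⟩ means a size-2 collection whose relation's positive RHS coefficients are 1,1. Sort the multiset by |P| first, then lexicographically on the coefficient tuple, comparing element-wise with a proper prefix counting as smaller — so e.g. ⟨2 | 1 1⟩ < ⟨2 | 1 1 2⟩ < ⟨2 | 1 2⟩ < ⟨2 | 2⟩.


Σ has 12 primitive collections:

  {0,5}:  v_{0} + v_{5} = 0 ; sig = ⟨2 | 0⟩
  {1,3}:  v_{1} + v_{3} = 0 ; sig = ⟨2 | 0⟩
  {2,6}:  v_{2} + v_{6} = 0 ; sig = ⟨2 | 0⟩
  {0,4}:  v_{0} + v_{4} = v_{1} + v_{2} ; sig = ⟨2 | 1 1⟩
  {3,4}:  v_{3} + v_{4} = v_{2} + v_{5} ; sig = ⟨2 | 1 1⟩
  {3,7}:  v_{3} + v_{7} = v_{0} + v_{2} ; sig = ⟨2 | 1 1⟩
  {4,6}:  v_{4} + v_{6} = v_{1} + v_{5} ; sig = ⟨2 | 1 1⟩
  {5,7}:  v_{5} + v_{7} = v_{1} + v_{2} ; sig = ⟨2 | 1 1⟩
  {6,7}:  v_{6} + v_{7} = v_{0} + v_{1} ; sig = ⟨2 | 1 1⟩
  {4,7}:  v_{4} + v_{7} = 2·v_{1} + 2·v_{2} ; sig = ⟨2 | 2 2⟩
  {0,1,2}:  v_{0} + v_{1} + v_{2} = v_{7} ; sig = ⟨3 | 1⟩
  {1,2,5}:  v_{1} + v_{2} + v_{5} = v_{4} ; sig = ⟨3 | 1⟩

so the primitive-relation signature multiset is
    |P|=2: 10 collections, coeffs (), (), (), (1,1), (1,1), (1,1), (1,1), (1,1), (1,1), (2,2)
    |P|=3: 2 collections, coeffs (1), (1)


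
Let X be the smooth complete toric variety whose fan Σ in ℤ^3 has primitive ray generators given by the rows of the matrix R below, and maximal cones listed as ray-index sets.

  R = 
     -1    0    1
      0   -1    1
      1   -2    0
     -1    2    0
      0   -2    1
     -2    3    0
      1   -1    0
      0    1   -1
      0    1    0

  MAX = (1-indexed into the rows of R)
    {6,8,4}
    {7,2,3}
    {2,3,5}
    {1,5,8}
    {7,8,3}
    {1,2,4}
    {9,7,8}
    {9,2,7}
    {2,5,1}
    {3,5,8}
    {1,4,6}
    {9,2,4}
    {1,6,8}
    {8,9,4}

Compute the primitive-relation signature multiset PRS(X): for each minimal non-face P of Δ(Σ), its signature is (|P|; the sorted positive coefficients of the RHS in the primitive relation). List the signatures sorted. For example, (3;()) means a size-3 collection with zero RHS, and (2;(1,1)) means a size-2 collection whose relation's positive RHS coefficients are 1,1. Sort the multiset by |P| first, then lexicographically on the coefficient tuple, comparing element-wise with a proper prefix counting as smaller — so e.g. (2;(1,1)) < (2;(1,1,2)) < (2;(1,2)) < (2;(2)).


Minimal non-faces — 16 found among 9 rays, 14 max cones:

  {2,8}:  v_{2} + v_{8} = 0  so sig = (2;())
  {3,4}:  v_{3} + v_{4} = 0  so sig = (2;())
  {1,3}:  v_{1} + v_{3} = v_{5}  so sig = (2;(1))
  {1,7}:  v_{1} + v_{7} = v_{2}  so sig = (2;(1))
  {3,9}:  v_{3} + v_{9} = v_{7}  so sig = (2;(1))
  {4,5}:  v_{4} + v_{5} = v_{1}  so sig = (2;(1))
  {4,7}:  v_{4} + v_{7} = v_{9}  so sig = (2;(1))
  {5,9}:  v_{5} + v_{9} = v_{2}  so sig = (2;(1))
  {6,7}:  v_{6} + v_{7} = v_{4}  so sig = (2;(1))
  {1,9}:  v_{1} + v_{9} = v_{2} + v_{4}  so sig = (2;(1,1))
  {2,6}:  v_{2} + v_{6} = v_{1} + v_{4}  so sig = (2;(1,1))
  {3,6}:  v_{3} + v_{6} = v_{1} + v_{8}  so sig = (2;(1,1))
  {5,7}:  v_{5} + v_{7} = v_{2} + v_{3}  so sig = (2;(1,1))
  {5,6}:  v_{5} + v_{6} = 2·v_{1} + v_{8}  so sig = (2;(1,2))
  {6,9}:  v_{6} + v_{9} = 2·v_{4}  so sig = (2;(2))
  {1,4,8}:  v_{1} + v_{4} + v_{8} = v_{6}  so sig = (3;(1))

Sorted signature multiset PRS(X):
[(2;()), (2;()), (2;(1)), (2;(1)), (2;(1)), (2;(1)), (2;(1)), (2;(1)), (2;(1)), (2;(1,1)), (2;(1,1)), (2;(1,1)), (2;(1,1)), (2;(1,2)), (2;(2)), (3;(1))]


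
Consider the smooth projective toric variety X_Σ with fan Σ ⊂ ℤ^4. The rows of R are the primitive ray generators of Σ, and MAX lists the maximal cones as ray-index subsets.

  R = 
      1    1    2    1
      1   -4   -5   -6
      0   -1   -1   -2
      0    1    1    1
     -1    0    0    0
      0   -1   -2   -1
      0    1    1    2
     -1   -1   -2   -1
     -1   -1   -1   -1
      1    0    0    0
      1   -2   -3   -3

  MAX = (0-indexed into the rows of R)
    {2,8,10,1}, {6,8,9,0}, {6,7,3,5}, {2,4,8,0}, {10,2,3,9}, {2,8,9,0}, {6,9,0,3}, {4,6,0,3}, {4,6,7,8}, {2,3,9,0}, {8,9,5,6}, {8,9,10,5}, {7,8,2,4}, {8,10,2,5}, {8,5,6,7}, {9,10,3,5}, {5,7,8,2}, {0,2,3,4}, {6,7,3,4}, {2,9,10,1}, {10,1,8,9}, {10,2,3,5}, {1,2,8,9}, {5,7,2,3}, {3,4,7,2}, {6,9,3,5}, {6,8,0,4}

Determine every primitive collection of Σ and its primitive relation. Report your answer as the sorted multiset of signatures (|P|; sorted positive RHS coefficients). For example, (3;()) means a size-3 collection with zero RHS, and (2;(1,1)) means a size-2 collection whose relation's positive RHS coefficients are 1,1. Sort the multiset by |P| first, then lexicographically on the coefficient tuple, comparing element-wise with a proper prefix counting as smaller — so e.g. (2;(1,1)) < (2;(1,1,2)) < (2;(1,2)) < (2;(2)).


Δ(Σ) — 11 vertices, 19 min non-faces:

  • {0,7}:  v_{0} + v_{7} = 0  ⇒ sig = (2;())
  • {2,6}:  v_{2} + v_{6} = 0  ⇒ sig = (2;())
  • {4,9}:  v_{4} + v_{9} = 0  ⇒ sig = (2;())
  • {0,5}:  v_{0} + v_{5} = v_{9}  ⇒ sig = (2;(1))
  • {3,8}:  v_{3} + v_{8} = v_{4}  ⇒ sig = (2;(1))
  • {4,5}:  v_{4} + v_{5} = v_{7}  ⇒ sig = (2;(1))
  • {7,9}:  v_{7} + v_{9} = v_{5}  ⇒ sig = (2;(1))
  • {1,3}:  v_{1} + v_{3} = v_{2} + v_{10}  ⇒ sig = (2;(1,1))
  • {4,10}:  v_{4} + v_{10} = v_{2} + v_{5}  ⇒ sig = (2;(1,1))
  • {6,10}:  v_{6} + v_{10} = v_{5} + v_{9}  ⇒ sig = (2;(1,1))
  • {1,4}:  v_{1} + v_{4} = v_{2} + v_{8} + v_{10}  ⇒ sig = (2;(1,1,1))
  • {1,6}:  v_{1} + v_{6} = v_{8} + v_{9} + v_{10}  ⇒ sig = (2;(1,1,1))
  • {1,7}:  v_{1} + v_{7} = v_{2} + v_{5} + v_{8} + v_{10}  ⇒ sig = (2;(1,1,1,1))
  • {0,10}:  v_{0} + v_{10} = v_{2} + 2·v_{9}  ⇒ sig = (2;(1,2))
  • {1,5}:  v_{1} + v_{5} = v_{8} + 2·v_{10}  ⇒ sig = (2;(1,2))
  • {7,10}:  v_{7} + v_{10} = v_{2} + 2·v_{5}  ⇒ sig = (2;(1,2))
  • {0,1}:  v_{0} + v_{1} = 2·v_{2} + v_{8} + 3·v_{9}  ⇒ sig = (2;(1,2,3))
  • {2,5,9}:  v_{2} + v_{5} + v_{9} = v_{10}  ⇒ sig = (3;(1))
  • {2,8,9,10}:  v_{2} + v_{8} + v_{9} + v_{10} = v_{1}  ⇒ sig = (4;(1))

Hence PRS(X_Σ) =
{ (2;()) ×3,  (2;(1)) ×4,  (2;(1,1)) ×3,  (2;(1,1,1)) ×2,  (2;(1,1,1,1)),  (2;(1,2)) ×3,  (2;(1,2,3)),  (3;(1)),  (4;(1)) }


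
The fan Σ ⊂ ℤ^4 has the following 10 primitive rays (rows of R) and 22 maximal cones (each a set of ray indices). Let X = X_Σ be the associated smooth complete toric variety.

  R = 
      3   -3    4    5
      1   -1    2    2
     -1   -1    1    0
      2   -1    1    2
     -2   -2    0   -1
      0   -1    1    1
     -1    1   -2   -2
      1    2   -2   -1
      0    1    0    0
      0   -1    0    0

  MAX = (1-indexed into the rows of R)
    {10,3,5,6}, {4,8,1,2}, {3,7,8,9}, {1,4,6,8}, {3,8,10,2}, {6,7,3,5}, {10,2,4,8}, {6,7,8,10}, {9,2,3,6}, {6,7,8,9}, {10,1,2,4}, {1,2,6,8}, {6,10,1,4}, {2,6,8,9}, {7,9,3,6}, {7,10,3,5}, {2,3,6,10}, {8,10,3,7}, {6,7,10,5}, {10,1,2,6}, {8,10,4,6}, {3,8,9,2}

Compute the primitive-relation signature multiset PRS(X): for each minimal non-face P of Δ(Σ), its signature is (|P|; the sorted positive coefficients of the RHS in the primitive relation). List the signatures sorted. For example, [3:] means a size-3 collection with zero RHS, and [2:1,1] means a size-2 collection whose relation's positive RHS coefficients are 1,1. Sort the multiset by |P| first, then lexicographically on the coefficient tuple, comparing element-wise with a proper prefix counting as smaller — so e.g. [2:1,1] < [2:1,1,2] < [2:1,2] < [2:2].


Minimal non-faces — 18 found among 10 rays, 22 max cones:

  {2,7}:  v_{2} + v_{7} = 0  ⇒ sig = [2:]
  {9,10}:  v_{9} + v_{10} = 0  ⇒ sig = [2:]
  {1,7}:  v_{1} + v_{7} = v_{4} + v_{6}  ⇒ sig = [2:1,1]
  {3,4}:  v_{3} + v_{4} = v_{2} + v_{10}  ⇒ sig = [2:1,1]
  {5,8}:  v_{5} + v_{8} = v_{7} + v_{10}  ⇒ sig = [2:1,1]
  {2,5}:  v_{2} + v_{5} = v_{3} + v_{6} + v_{10}  ⇒ sig = [2:1,1,1]
  {4,7}:  v_{4} + v_{7} = v_{6} + v_{8} + v_{10}  ⇒ sig = [2:1,1,1]
  {4,9}:  v_{4} + v_{9} = v_{2} + v_{6} + v_{8}  ⇒ sig = [2:1,1,1]
  {5,9}:  v_{5} + v_{9} = v_{3} + v_{6} + v_{7}  ⇒ sig = [2:1,1,1]
  {1,3}:  v_{1} + v_{3} = 2·v_{2} + v_{6} + v_{10}  ⇒ sig = [2:1,1,2]
  {4,5}:  v_{4} + v_{5} = v_{6} + 2·v_{10}  ⇒ sig = [2:1,2]
  {1,5}:  v_{1} + v_{5} = v_{2} + 2·v_{6} + 2·v_{10}  ⇒ sig = [2:1,2,2]
  {1,9}:  v_{1} + v_{9} = 2·v_{2} + 2·v_{6} + v_{8}  ⇒ sig = [2:1,2,2]
  {3,6,8}:  v_{3} + v_{6} + v_{8} = 0  ⇒ sig = [3:]
  {2,4,6}:  v_{2} + v_{4} + v_{6} = v_{1}  ⇒ sig = [3:1]
  {1,8,10}:  v_{1} + v_{8} + v_{10} = 2·v_{4}  ⇒ sig = [3:2]
  {2,6,8,10}:  v_{2} + v_{6} + v_{8} + v_{10} = v_{4}  ⇒ sig = [4:1]
  {3,6,7,10}:  v_{3} + v_{6} + v_{7} + v_{10} = v_{5}  ⇒ sig = [4:1]

Sorted signature multiset PRS(X):
    [2:]
    [2:]
    [2:1,1]
    [2:1,1]
    [2:1,1]
    [2:1,1,1]
    [2:1,1,1]
    [2:1,1,1]
    [2:1,1,1]
    [2:1,1,2]
    [2:1,2]
    [2:1,2,2]
    [2:1,2,2]
    [3:]
    [3:1]
    [3:2]
    [4:1]
    [4:1]


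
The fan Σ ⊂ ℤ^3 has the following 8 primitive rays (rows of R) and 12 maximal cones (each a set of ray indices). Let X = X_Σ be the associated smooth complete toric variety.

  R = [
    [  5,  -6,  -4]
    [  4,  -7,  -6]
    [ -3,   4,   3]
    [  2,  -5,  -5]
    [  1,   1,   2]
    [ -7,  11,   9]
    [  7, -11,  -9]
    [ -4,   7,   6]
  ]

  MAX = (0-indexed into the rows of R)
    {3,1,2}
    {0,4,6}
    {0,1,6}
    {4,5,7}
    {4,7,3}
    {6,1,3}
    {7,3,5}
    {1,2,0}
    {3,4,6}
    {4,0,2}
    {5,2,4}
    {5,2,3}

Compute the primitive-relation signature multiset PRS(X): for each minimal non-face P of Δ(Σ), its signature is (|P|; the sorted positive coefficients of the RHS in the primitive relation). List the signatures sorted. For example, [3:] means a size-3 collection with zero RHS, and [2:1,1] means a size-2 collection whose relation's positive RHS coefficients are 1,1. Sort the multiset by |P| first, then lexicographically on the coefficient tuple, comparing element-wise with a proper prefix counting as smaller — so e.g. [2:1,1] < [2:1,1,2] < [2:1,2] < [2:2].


12 collections generate NE(X_Σ); each relation:

  P={1,7}:  v_{1} + v_{7} = 0 ; sig = [2:]
  P={5,6}:  v_{5} + v_{6} = 0 ; sig = [2:]
  P={0,3}:  v_{0} + v_{3} = v_{6} ; sig = [2:1]
  P={0,7}:  v_{0} + v_{7} = v_{4} ; sig = [2:1]
  P={1,4}:  v_{1} + v_{4} = v_{0} ; sig = [2:1]
  P={1,5}:  v_{1} + v_{5} = v_{2} ; sig = [2:1]
  P={2,6}:  v_{2} + v_{6} = v_{1} ; sig = [2:1]
  P={2,7}:  v_{2} + v_{7} = v_{5} ; sig = [2:1]
  P={0,5}:  v_{0} + v_{5} = v_{2} + v_{4} ; sig = [2:1,1]
  P={6,7}:  v_{6} + v_{7} = v_{3} + v_{4} ; sig = [2:1,1]
  P={2,3,4}:  v_{2} + v_{3} + v_{4} = 0 ; sig = [3:]
  P={3,4,5}:  v_{3} + v_{4} + v_{5} = v_{7} ; sig = [3:1]

Sorted signature multiset PRS(X):
[[2:], [2:], [2:1], [2:1], [2:1], [2:1], [2:1], [2:1], [2:1,1], [2:1,1], [3:], [3:1]]


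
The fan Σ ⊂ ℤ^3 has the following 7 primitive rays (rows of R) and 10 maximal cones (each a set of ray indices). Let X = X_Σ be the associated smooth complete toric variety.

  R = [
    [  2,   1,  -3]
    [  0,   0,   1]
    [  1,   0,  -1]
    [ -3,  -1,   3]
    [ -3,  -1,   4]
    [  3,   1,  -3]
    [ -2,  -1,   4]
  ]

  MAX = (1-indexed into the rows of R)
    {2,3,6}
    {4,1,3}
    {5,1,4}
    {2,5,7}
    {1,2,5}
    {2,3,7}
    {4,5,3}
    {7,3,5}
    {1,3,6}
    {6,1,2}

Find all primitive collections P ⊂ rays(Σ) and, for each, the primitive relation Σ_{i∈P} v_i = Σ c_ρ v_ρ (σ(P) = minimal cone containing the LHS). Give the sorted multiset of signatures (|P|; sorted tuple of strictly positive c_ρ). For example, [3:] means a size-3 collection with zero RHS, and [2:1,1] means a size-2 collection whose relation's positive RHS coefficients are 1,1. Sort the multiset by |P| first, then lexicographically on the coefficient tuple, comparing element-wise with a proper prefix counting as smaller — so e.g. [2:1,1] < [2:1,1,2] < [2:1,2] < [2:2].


Primitive collections (9):

  P={4,6}:  v_{4} + v_{6} = 0  →  sig = [2:]
  P={1,7}:  v_{1} + v_{7} = v_{2}  →  sig = [2:1]
  P={2,4}:  v_{2} + v_{4} = v_{5}  →  sig = [2:1]
  P={5,6}:  v_{5} + v_{6} = v_{2}  →  sig = [2:1]
  P={4,7}:  v_{4} + v_{7} = v_{3} + 2·v_{5}  →  sig = [2:1,2]
  P={6,7}:  v_{6} + v_{7} = 2·v_{2} + v_{3}  →  sig = [2:1,2]
  P={1,3,5}:  v_{1} + v_{3} + v_{5} = 0  →  sig = [3:]
  P={1,2,3}:  v_{1} + v_{2} + v_{3} = v_{6}  →  sig = [3:1]
  P={2,3,5}:  v_{2} + v_{3} + v_{5} = v_{7}  →  sig = [3:1]

so the primitive-relation signature multiset is
[[2:], [2:1], [2:1], [2:1], [2:1,2], [2:1,2], [3:], [3:1], [3:1]]


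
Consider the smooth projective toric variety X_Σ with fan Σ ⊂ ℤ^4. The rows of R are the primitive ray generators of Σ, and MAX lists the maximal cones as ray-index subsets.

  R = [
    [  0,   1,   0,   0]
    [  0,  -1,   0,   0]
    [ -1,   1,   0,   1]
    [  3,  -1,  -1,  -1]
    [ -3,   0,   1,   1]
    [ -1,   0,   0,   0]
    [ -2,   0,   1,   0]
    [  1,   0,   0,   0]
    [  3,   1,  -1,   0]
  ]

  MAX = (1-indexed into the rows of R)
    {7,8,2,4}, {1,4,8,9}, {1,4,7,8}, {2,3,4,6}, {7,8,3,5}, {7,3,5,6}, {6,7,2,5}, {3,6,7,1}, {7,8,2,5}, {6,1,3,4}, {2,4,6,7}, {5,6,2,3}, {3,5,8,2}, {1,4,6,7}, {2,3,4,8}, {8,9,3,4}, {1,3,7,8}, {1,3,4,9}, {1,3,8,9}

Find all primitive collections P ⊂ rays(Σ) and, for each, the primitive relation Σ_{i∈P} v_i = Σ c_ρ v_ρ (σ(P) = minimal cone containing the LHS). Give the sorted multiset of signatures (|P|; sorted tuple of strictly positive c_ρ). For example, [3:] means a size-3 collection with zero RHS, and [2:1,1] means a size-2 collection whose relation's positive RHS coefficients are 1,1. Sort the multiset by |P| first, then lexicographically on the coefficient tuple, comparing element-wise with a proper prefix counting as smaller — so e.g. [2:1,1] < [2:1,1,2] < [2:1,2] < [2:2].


The 11 primitive collections of Σ (r=9, n=4):

  P={1,2}:  v_{1} + v_{2} = 0  ⟹  sig = [2:]
  P={6,8}:  v_{6} + v_{8} = 0  ⟹  sig = [2:]
  P={4,5}:  v_{4} + v_{5} = v_{2}  ⟹  sig = [2:1]
  P={1,5}:  v_{1} + v_{5} = v_{3} + v_{7}  ⟹  sig = [2:1,1]
  P={5,9}:  v_{5} + v_{9} = v_{3} + v_{8}  ⟹  sig = [2:1,1]
  P={7,9}:  v_{7} + v_{9} = v_{1} + v_{8}  ⟹  sig = [2:1,1]
  P={2,9}:  v_{2} + v_{9} = v_{3} + v_{4} + v_{8}  ⟹  sig = [2:1,1,1]
  P={6,9}:  v_{6} + v_{9} = v_{1} + v_{3} + v_{4}  ⟹  sig = [2:1,1,1]
  P={3,4,7}:  v_{3} + v_{4} + v_{7} = 0  ⟹  sig = [3:]
  P={2,3,7}:  v_{2} + v_{3} + v_{7} = v_{5}  ⟹  sig = [3:1]
  P={1,3,4,8}:  v_{1} + v_{3} + v_{4} + v_{8} = v_{9}  ⟹  sig = [4:1]

so the primitive-relation signature multiset is
    [2:]
    [2:]
    [2:1]
    [2:1,1]
    [2:1,1]
    [2:1,1]
    [2:1,1,1]
    [2:1,1,1]
    [3:]
    [3:1]
    [4:1]


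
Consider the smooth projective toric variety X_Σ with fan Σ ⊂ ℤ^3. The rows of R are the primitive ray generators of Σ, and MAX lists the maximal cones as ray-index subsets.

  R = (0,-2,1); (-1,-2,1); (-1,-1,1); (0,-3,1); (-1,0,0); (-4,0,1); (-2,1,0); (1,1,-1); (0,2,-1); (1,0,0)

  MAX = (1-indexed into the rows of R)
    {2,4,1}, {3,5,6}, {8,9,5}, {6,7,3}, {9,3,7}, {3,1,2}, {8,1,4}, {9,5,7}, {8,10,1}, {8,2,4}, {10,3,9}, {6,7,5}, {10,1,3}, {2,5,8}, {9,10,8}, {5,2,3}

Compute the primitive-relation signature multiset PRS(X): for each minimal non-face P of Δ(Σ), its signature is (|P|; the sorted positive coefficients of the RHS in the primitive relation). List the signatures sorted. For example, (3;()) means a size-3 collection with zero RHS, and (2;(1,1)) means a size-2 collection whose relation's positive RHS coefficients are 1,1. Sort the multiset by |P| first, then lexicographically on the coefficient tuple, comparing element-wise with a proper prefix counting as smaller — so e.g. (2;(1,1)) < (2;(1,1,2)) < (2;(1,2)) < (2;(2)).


Primitive collections (24):

  {1,9}:  v_{1} + v_{9} = 0  so sig = (2;())
  {3,8}:  v_{3} + v_{8} = 0  so sig = (2;())
  {5,10}:  v_{5} + v_{10} = 0  so sig = (2;())
  {1,5}:  v_{1} + v_{5} = v_{2}  so sig = (2;(1))
  {2,9}:  v_{2} + v_{9} = v_{5}  so sig = (2;(1))
  {2,10}:  v_{2} + v_{10} = v_{1}  so sig = (2;(1))
  {1,7}:  v_{1} + v_{7} = v_{3} + v_{5}  so sig = (2;(1,1))
  {3,4}:  v_{3} + v_{4} = v_{1} + v_{2}  so sig = (2;(1,1))
  {4,7}:  v_{4} + v_{7} = v_{2} + v_{5}  so sig = (2;(1,1))
  {4,9}:  v_{4} + v_{9} = v_{2} + v_{8}  so sig = (2;(1,1))
  {6,8}:  v_{6} + v_{8} = v_{5} + v_{7}  so sig = (2;(1,1))
  {6,10}:  v_{6} + v_{10} = v_{3} + v_{7}  so sig = (2;(1,1))
  {7,8}:  v_{7} + v_{8} = v_{5} + v_{9}  so sig = (2;(1,1))
  {7,10}:  v_{7} + v_{10} = v_{3} + v_{9}  so sig = (2;(1,1))
  {4,6}:  v_{4} + v_{6} = v_{2} + v_{3} + 2·v_{5}  so sig = (2;(1,1,2))
  {2,7}:  v_{2} + v_{7} = v_{3} + 2·v_{5}  so sig = (2;(1,2))
  {4,5}:  v_{4} + v_{5} = 2·v_{2} + v_{8}  so sig = (2;(1,2))
  {4,10}:  v_{4} + v_{10} = 2·v_{1} + v_{8}  so sig = (2;(1,2))
  {6,9}:  v_{6} + v_{9} = 2·v_{7}  so sig = (2;(2))
  {1,6}:  v_{1} + v_{6} = 2·v_{3} + 2·v_{5}  so sig = (2;(2,2))
  {2,6}:  v_{2} + v_{6} = 2·v_{3} + 3·v_{5}  so sig = (2;(2,3))
  {1,2,8}:  v_{1} + v_{2} + v_{8} = v_{4}  so sig = (3;(1))
  {3,5,7}:  v_{3} + v_{5} + v_{7} = v_{6}  so sig = (3;(1))
  {3,5,9}:  v_{3} + v_{5} + v_{9} = v_{7}  so sig = (3;(1))

Sorted signature multiset PRS(X):
[(2;()), (2;()), (2;()), (2;(1)), (2;(1)), (2;(1)), (2;(1,1)), (2;(1,1)), (2;(1,1)), (2;(1,1)), (2;(1,1)), (2;(1,1)), (2;(1,1)), (2;(1,1)), (2;(1,1,2)), (2;(1,2)), (2;(1,2)), (2;(1,2)), (2;(2)), (2;(2,2)), (2;(2,3)), (3;(1)), (3;(1)), (3;(1))]


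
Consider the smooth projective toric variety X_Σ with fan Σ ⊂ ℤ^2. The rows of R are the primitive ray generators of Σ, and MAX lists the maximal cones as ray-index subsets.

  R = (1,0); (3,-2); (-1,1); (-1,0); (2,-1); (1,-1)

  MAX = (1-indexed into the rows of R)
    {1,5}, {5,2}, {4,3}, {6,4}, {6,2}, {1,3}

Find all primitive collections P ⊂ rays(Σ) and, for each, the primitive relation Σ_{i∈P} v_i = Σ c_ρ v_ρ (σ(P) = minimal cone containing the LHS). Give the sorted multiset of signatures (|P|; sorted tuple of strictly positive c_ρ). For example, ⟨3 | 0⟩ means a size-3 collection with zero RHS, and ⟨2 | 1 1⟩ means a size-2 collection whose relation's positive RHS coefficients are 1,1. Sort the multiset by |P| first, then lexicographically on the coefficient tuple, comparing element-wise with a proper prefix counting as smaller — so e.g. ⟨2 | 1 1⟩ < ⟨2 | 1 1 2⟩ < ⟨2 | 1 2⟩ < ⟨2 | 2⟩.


9 minimal non-faces of Δ(Σ) (on 6 rays):

  {1,4}:  v_{1} + v_{4} = 0  →  sig = ⟨2 | 0⟩
  {3,6}:  v_{3} + v_{6} = 0  →  sig = ⟨2 | 0⟩
  {1,6}:  v_{1} + v_{6} = v_{5}  →  sig = ⟨2 | 1⟩
  {2,3}:  v_{2} + v_{3} = v_{5}  →  sig = ⟨2 | 1⟩
  {3,5}:  v_{3} + v_{5} = v_{1}  →  sig = ⟨2 | 1⟩
  {4,5}:  v_{4} + v_{5} = v_{6}  →  sig = ⟨2 | 1⟩
  {5,6}:  v_{5} + v_{6} = v_{2}  →  sig = ⟨2 | 1⟩
  {1,2}:  v_{1} + v_{2} = 2·v_{5}  →  sig = ⟨2 | 2⟩
  {2,4}:  v_{2} + v_{4} = 2·v_{6}  →  sig = ⟨2 | 2⟩

so the primitive-relation signature multiset is
{ ⟨2 | 0⟩ ×2,  ⟨2 | 1⟩ ×5,  ⟨2 | 2⟩ ×2 }


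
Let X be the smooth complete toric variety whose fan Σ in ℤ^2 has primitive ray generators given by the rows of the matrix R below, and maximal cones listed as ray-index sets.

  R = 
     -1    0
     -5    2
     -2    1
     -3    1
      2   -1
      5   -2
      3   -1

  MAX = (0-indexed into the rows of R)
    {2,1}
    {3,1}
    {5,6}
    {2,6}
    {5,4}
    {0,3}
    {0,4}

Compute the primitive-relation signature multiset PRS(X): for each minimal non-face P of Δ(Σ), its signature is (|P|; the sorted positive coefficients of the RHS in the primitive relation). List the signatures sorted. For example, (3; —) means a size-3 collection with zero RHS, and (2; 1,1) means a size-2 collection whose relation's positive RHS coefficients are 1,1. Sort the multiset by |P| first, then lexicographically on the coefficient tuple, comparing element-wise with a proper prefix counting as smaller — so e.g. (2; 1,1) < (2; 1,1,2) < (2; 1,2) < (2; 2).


Δ(Σ) — 7 vertices, 14 min non-faces:

  • {1,5}:  v_{1} + v_{5} = 0  so sig = (2; —)
  • {2,4}:  v_{2} + v_{4} = 0  so sig = (2; —)
  • {3,6}:  v_{3} + v_{6} = 0  so sig = (2; —)
  • {0,2}:  v_{0} + v_{2} = v_{3}  so sig = (2; 1)
  • {0,6}:  v_{0} + v_{6} = v_{4}  so sig = (2; 1)
  • {1,4}:  v_{1} + v_{4} = v_{3}  so sig = (2; 1)
  • {1,6}:  v_{1} + v_{6} = v_{2}  so sig = (2; 1)
  • {2,3}:  v_{2} + v_{3} = v_{1}  so sig = (2; 1)
  • {2,5}:  v_{2} + v_{5} = v_{6}  so sig = (2; 1)
  • {3,4}:  v_{3} + v_{4} = v_{0}  so sig = (2; 1)
  • {3,5}:  v_{3} + v_{5} = v_{4}  so sig = (2; 1)
  • {4,6}:  v_{4} + v_{6} = v_{5}  so sig = (2; 1)
  • {0,1}:  v_{0} + v_{1} = 2·v_{3}  so sig = (2; 2)
  • {0,5}:  v_{0} + v_{5} = 2·v_{4}  so sig = (2; 2)

Signatures (|P|; sorted positive RHS coefficients), sorted:
{ (2; —) ×3,  (2; 1) ×9,  (2; 2) ×2 }


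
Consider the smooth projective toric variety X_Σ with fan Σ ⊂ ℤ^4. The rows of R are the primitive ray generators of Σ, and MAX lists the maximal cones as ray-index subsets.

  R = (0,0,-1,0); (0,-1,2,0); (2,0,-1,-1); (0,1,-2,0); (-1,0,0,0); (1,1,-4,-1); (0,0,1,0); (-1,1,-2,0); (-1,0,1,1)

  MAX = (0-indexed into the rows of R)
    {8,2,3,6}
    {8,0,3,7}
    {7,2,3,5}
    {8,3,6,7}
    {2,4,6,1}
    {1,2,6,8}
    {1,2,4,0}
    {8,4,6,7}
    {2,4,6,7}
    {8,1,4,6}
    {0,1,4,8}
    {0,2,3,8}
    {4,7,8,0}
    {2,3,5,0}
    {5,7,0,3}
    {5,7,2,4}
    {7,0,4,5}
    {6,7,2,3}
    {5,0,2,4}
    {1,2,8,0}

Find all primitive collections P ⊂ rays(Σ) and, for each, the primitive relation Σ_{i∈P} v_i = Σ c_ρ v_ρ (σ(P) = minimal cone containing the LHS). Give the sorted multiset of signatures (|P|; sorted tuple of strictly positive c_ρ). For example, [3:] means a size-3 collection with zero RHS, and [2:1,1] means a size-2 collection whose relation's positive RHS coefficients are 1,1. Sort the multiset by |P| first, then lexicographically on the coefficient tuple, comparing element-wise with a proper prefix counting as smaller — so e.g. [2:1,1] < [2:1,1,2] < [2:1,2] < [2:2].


10 minimal non-faces of Δ(Σ) (on 9 rays):

  • {0,6}:  v_{0} + v_{6} = 0 ; sig = [2:]
  • {1,3}:  v_{1} + v_{3} = 0 ; sig = [2:]
  • {1,7}:  v_{1} + v_{7} = v_{4} ; sig = [2:1]
  • {3,4}:  v_{3} + v_{4} = v_{7} ; sig = [2:1]
  • {5,6}:  v_{5} + v_{6} = v_{2} + v_{7} ; sig = [2:1,1]
  • {5,8}:  v_{5} + v_{8} = v_{0} + v_{3} ; sig = [2:1,1]
  • {1,5}:  v_{1} + v_{5} = v_{0} + v_{2} + v_{4} ; sig = [2:1,1,1]
  • {2,4,8}:  v_{2} + v_{4} + v_{8} = 0 ; sig = [3:]
  • {0,2,7}:  v_{0} + v_{2} + v_{7} = v_{5} ; sig = [3:1]
  • {2,7,8}:  v_{2} + v_{7} + v_{8} = v_{3} ; sig = [3:1]

so the primitive-relation signature multiset is
    |P|=2: 7 collections, coeffs (), (), (1), (1), (1,1), (1,1), (1,1,1)
    |P|=3: 3 collections, coeffs (), (1), (1)


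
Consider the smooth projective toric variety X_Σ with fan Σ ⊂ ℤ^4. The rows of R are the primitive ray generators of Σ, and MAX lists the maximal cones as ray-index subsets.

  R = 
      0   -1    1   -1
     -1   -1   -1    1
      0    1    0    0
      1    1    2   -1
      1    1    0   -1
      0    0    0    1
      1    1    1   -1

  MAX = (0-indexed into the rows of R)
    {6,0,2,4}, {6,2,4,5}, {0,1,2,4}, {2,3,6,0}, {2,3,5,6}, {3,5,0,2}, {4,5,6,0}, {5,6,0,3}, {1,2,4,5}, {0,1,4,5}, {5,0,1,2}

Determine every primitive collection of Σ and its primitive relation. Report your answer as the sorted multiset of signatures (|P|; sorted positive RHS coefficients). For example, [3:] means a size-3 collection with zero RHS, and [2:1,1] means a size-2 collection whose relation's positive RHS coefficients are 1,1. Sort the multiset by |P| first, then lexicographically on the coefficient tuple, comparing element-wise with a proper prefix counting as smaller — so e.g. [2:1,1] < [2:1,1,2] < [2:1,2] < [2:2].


|primitive collections| = 5. Relations:

  P={1,6}:  v_{1} + v_{6} = 0  →  sig = [2:]
  P={1,3}:  v_{1} + v_{3} = v_{0} + v_{2} + v_{5}  →  sig = [2:1,1,1]
  P={3,4}:  v_{3} + v_{4} = 2·v_{6}  →  sig = [2:2]
  P={0,2,4,5}:  v_{0} + v_{2} + v_{4} + v_{5} = v_{6}  →  sig = [4:1]
  P={0,2,5,6}:  v_{0} + v_{2} + v_{5} + v_{6} = v_{3}  →  sig = [4:1]

Signatures (|P|; sorted positive RHS coefficients), sorted:
[[2:], [2:1,1,1], [2:2], [4:1], [4:1]]


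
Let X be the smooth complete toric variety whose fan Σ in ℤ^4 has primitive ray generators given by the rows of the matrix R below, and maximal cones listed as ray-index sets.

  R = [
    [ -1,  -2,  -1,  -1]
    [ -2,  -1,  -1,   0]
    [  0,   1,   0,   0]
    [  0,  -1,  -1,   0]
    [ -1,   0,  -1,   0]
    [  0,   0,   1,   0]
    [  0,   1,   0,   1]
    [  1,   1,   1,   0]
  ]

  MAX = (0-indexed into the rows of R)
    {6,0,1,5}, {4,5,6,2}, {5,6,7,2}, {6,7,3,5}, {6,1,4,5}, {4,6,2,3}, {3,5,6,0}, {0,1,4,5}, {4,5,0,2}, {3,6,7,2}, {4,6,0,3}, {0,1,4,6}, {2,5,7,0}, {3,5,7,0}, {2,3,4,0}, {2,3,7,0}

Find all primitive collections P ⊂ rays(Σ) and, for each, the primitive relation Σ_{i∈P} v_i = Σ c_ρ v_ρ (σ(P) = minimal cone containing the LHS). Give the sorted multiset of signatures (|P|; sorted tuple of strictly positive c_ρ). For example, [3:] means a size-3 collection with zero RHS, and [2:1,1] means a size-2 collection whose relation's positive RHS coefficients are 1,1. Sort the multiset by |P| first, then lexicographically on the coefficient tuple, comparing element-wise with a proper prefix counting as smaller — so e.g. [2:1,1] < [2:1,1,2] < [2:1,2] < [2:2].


|primitive collections| = 9. Relations:

  P = {4,7}:  v_{4} + v_{7} = v_{2}  ⇒ sig = [2:1]
  P = {1,7}:  v_{1} + v_{7} = v_{4} + v_{5}  ⇒ sig = [2:1,1]
  P = {1,2}:  v_{1} + v_{2} = 2·v_{4} + v_{5}  ⇒ sig = [2:1,2]
  P = {1,3}:  v_{1} + v_{3} = 2·v_{0} + 2·v_{6}  ⇒ sig = [2:2,2]
  P = {0,6,7}:  v_{0} + v_{6} + v_{7} = 0  ⇒ sig = [3:]
  P = {2,3,5}:  v_{2} + v_{3} + v_{5} = 0  ⇒ sig = [3:]
  P = {0,2,6}:  v_{0} + v_{2} + v_{6} = v_{4}  ⇒ sig = [3:1]
  P = {3,4,5}:  v_{3} + v_{4} + v_{5} = v_{0} + v_{6}  ⇒ sig = [3:1,1]
  P = {0,4,5,6}:  v_{0} + v_{4} + v_{5} + v_{6} = v_{1}  ⇒ sig = [4:1]

Sorted signature multiset PRS(X):
[[2:1], [2:1,1], [2:1,2], [2:2,2], [3:], [3:], [3:1], [3:1,1], [4:1]]
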